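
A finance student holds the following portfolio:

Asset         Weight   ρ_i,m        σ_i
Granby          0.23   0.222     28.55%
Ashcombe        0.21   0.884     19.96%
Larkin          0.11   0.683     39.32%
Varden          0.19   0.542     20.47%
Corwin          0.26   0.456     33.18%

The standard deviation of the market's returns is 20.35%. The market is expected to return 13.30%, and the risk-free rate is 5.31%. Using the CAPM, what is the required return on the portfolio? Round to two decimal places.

10.87%

β_Granby = 0.222 × 28.55% / 20.35% = 0.3115
β_Ashcombe = 0.884 × 19.96% / 20.35% = 0.8671
β_Larkin = 0.683 × 39.32% / 20.35% = 1.3197
β_Varden = 0.542 × 20.47% / 20.35% = 0.5452
β_Corwin = 0.456 × 33.18% / 20.35% = 0.7435
β_P = Σ w_i β_i = 0.23×0.3115 + 0.21×0.8671 + 0.11×1.3197 + 0.19×0.5452 + 0.26×0.7435 = 0.6958
MRP = 13.30% − 5.31% = 7.99%
E(R_P) = R_f + β_P × MRP = 5.31% + 0.6958 × 7.99% = 10.87%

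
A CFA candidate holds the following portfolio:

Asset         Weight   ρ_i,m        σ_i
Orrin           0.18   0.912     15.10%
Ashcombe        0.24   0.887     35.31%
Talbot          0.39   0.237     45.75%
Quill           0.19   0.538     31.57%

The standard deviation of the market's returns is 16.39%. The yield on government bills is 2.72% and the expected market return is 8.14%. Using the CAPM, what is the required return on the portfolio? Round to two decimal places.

β_Orrin = 0.912 × 15.10% / 16.39% = 0.8402
β_Ashcombe = 0.887 × 35.31% / 16.39% = 1.9109
β_Talbot = 0.237 × 45.75% / 16.39% = 0.6615
β_Quill = 0.538 × 31.57% / 16.39% = 1.0363
β_P = Σ w_i β_i = 0.18×0.8402 + 0.24×1.9109 + 0.39×0.6615 + 0.19×1.0363 = 1.0647
MRP = 8.14% − 2.72% = 5.42%
E(R_P) = R_f + β_P × MRP = 2.72% + 1.0647 × 5.42% = 8.49%

8.49%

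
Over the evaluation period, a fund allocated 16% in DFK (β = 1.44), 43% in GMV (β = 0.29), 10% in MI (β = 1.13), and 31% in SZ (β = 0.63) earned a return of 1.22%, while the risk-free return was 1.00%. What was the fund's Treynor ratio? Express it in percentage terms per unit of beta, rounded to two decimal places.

0.33%

β_P = 0.16×1.44 + 0.43×0.29 + 0.10×1.13 + 0.31×0.63 = 0.6634
Treynor = (R_P − R_f) / β_P = (1.22% − 1.00%) / 0.6634 = 0.22% / 0.6634 = 0.33%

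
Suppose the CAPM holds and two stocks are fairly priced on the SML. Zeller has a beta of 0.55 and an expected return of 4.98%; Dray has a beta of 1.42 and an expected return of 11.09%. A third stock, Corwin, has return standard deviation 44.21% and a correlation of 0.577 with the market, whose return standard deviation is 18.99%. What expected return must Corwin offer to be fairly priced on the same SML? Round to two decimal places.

10.55%

MRP = (11.09% − 4.98%) / (1.42 − 0.55) = 7.0230%
R_f = 4.98% − 0.55 × 7.0230% = 1.1174%
β_Corwin = ρ·σ_i/σ_m = 0.577 × 44.21 / 18.99 = 1.3433
E(R_Corwin) = R_f + β × MRP = 1.1174% + 1.3433 × 7.0230% = 10.55%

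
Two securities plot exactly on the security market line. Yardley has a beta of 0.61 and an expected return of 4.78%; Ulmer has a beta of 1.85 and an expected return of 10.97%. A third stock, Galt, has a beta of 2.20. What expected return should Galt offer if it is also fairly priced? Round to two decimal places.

MRP (SML slope) = (10.97% − 4.78%) / (1.85 − 0.61) = 6.19% / 1.24 = 4.9919%
R_f (intercept) = 4.78% − 0.61 × 4.9919% = 1.7349%
E(R_Galt) = R_f + β × MRP = 1.7349% + 2.20 × 4.9919% = 12.72%

12.72%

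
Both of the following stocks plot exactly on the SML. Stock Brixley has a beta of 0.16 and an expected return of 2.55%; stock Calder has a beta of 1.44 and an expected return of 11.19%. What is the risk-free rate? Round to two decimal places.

1.47%

Both satisfy E(R) = R_f + β·MRP, so the slope of the SML is
MRP = (11.19% − 2.55%) / (1.44 − 0.16) = 8.64% / 1.28 = 6.7500%
R_f = E(R_Brixley) − β_Brixley·MRP = 2.55% − 0.16 × 6.7500% = 1.4700%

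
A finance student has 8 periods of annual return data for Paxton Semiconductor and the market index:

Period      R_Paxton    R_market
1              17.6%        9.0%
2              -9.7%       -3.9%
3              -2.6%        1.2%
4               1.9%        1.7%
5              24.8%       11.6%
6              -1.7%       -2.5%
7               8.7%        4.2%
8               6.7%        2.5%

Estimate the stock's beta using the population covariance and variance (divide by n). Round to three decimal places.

Mean R_i = (17.6 − 9.7 − 2.6 + 1.9 + 24.8 − 1.7 + 8.7 + 6.7) / 8 = 5.7125%
Mean R_m = (9.0 − 3.9 + 1.2 + 1.7 + 11.6 − 2.5 + 4.2 + 2.5) / 8 = 2.9750%
Σ(R_i − R̄_i)(R_m − R̄_m) = 405.6025  ⇒  Cov = 405.6025 / 8 = 50.7003
Σ(R_m − R̄_m)² = 194.4350  ⇒  Var(R_m) = 194.4350 / 8 = 24.3044
β = Cov / Var(R_m) = 50.7003 / 24.3044 = 2.0861

2.086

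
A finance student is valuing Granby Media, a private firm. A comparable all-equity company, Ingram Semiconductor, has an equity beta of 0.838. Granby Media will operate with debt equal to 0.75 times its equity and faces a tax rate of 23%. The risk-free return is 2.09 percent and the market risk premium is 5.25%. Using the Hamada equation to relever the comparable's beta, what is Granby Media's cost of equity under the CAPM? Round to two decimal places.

9.03%

β_L = β_U × [1 + (1 − t)(D/E)] = 0.838 × [1 + (1 − 0.23) × 0.75]
    = 0.838 × [1 + 0.77 × 0.75] = 0.838 × 1.5775 = 1.3219
E(R) = R_f + β_L × MRP = 2.09% + 1.3219 × 5.25% = 9.03%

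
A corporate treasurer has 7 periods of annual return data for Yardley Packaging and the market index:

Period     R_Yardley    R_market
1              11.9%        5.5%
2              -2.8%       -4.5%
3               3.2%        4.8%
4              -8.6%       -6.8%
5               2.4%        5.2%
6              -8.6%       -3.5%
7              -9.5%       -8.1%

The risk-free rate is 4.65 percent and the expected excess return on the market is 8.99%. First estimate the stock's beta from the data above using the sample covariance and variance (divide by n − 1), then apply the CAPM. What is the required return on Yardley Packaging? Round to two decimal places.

15.38%

Mean R_i = (11.9 − 2.8 + 3.2 − 8.6 + 2.4 − 8.6 − 9.5) / 7 = -1.7143%
Mean R_m = (5.5 − 4.5 + 4.8 − 6.8 + 5.2 − 3.5 − 8.1) / 7 = -1.0571%
Σ(R_i − R̄_i)(R_m − R̄_m) = 258.7343  ⇒  Cov = 258.7343 / 6 = 43.1224
Σ(R_m − R̄_m)² = 216.8571  ⇒  Var(R_m) = 216.8571 / 6 = 36.1429
β = Cov / Var(R_m) = 43.1224 / 36.1429 = 1.1931
E(R) = R_f + β × MRP = 4.65% + 1.1931 × 8.99% = 15.38%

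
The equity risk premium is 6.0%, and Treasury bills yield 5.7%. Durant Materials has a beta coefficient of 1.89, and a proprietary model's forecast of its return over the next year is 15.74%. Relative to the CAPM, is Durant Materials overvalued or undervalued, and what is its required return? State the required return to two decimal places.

Overvalued; required return 17.04%

Required return = R_f + β·MRP = 5.7% + 1.89 × 6.0% = 17.04%
Forecast 15.74% < required 17.04% → the stock plots below the SML → overvalued.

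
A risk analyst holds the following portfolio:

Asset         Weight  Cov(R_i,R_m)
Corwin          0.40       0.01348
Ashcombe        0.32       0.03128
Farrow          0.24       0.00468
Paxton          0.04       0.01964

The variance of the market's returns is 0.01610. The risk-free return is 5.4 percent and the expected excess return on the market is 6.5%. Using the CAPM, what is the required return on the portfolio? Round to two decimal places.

β_Corwin = 0.01348 / 0.01610 = 0.8373
β_Ashcombe = 0.03128 / 0.01610 = 1.9429
β_Farrow = 0.00468 / 0.01610 = 0.2907
β_Paxton = 0.01964 / 0.01610 = 1.2199
β_P = Σ w_i β_i = 0.40×0.8373 + 0.32×1.9429 + 0.24×0.2907 + 0.04×1.2199 = 1.0752
E(R_P) = R_f + β_P × MRP = 5.4% + 1.0752 × 6.5% = 12.39%

12.39%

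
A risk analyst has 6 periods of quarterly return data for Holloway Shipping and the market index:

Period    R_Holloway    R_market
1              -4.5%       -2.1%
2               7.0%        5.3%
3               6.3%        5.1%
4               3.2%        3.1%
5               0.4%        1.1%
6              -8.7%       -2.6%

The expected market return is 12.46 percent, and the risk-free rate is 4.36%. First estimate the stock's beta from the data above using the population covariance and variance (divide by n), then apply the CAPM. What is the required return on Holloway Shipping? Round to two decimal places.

18.67%

Mean R_i = (-4.5 + 7.0 + 6.3 + 3.2 + 0.4 − 8.7) / 6 = 0.6167%
Mean R_m = (-2.1 + 5.3 + 5.1 + 3.1 + 1.1 − 2.6) / 6 = 1.6500%
Σ(R_i − R̄_i)(R_m − R̄_m) = 105.5550  ⇒  Cov = 105.5550 / 6 = 17.5925
Σ(R_m − R̄_m)² = 59.7550  ⇒  Var(R_m) = 59.7550 / 6 = 9.9592
β = Cov / Var(R_m) = 17.5925 / 9.9592 = 1.7665
MRP = 12.46% − 4.36% = 8.10%
E(R) = R_f + β × MRP = 4.36% + 1.7665 × 8.10% = 18.67%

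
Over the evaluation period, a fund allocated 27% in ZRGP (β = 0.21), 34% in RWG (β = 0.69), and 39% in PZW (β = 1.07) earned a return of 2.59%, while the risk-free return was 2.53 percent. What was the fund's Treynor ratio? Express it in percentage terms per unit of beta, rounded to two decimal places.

0.08%

β_P = 0.27×0.21 + 0.34×0.69 + 0.39×1.07 = 0.7086
Treynor = (R_P − R_f) / β_P = (2.59% − 2.53%) / 0.7086 = 0.06% / 0.7086 = 0.08%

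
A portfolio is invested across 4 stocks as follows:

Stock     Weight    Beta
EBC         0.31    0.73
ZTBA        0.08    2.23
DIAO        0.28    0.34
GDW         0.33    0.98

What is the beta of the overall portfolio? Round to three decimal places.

0.823

β_P = Σ w_i β_i = 0.31×0.73 + 0.08×2.23 + 0.28×0.34 + 0.33×0.98 = 0.8233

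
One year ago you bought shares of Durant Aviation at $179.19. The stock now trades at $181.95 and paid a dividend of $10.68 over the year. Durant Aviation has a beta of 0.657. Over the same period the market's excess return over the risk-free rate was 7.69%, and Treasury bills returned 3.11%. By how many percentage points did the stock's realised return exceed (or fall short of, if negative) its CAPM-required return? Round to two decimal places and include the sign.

-0.66%

Realised HPR = (P1 + D1 − P0) / P0 = (181.95 + 10.68 − 179.19) / 179.19 = 13.44 / 179.19 = 7.5004%
CAPM required = R_f + β·MRP = 3.11% + 0.657 × 7.69% = 8.16233%
α = realised − required = 7.5004% − 8.16233% = -0.66%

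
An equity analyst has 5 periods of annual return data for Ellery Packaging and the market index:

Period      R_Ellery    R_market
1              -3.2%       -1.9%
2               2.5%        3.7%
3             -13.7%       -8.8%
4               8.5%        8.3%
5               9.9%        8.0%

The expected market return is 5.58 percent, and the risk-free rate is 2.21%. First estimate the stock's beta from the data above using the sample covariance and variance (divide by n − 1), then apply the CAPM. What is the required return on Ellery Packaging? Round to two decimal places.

Mean R_i = (-3.2 + 2.5 − 13.7 + 8.5 + 9.9) / 5 = 0.8000%
Mean R_m = (-1.9 + 3.7 − 8.8 + 8.3 + 8.0) / 5 = 1.8600%
Σ(R_i − R̄_i)(R_m − R̄_m) = 278.2000  ⇒  Cov = 278.2000 / 4 = 69.5500
Σ(R_m − R̄_m)² = 210.3320  ⇒  Var(R_m) = 210.3320 / 4 = 52.5830
β = Cov / Var(R_m) = 69.5500 / 52.5830 = 1.3227
MRP = 5.58% − 2.21% = 3.37%
E(R) = R_f + β × MRP = 2.21% + 1.3227 × 3.37% = 6.67%

6.67%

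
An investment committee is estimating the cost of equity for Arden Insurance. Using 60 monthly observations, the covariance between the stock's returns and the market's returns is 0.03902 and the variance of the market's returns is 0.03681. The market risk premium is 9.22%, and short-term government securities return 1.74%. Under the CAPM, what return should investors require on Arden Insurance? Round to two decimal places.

11.51%

β = Cov(R_i, R_m) / Var(R_m) = 0.03902 / 0.03681 = 1.0600
E(R) = R_f + β × MRP = 1.74% + 1.0600 × 9.22% = 11.51%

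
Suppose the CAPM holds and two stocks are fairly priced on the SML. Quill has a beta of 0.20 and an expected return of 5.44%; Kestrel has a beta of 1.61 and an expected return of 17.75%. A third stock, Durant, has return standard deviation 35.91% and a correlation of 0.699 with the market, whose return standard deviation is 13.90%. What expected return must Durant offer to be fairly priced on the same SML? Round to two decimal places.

19.46%

MRP = (17.75% − 5.44%) / (1.61 − 0.20) = 8.7305%
R_f = 5.44% − 0.20 × 8.7305% = 3.6939%
β_Durant = ρ·σ_i/σ_m = 0.699 × 35.91 / 13.90 = 1.8058
E(R_Durant) = R_f + β × MRP = 3.6939% + 1.8058 × 8.7305% = 19.46%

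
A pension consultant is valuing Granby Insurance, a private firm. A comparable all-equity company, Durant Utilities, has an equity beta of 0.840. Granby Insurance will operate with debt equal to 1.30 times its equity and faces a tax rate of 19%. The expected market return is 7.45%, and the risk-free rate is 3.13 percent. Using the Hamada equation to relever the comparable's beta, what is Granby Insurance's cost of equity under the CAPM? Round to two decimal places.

10.58%

β_L = β_U × [1 + (1 − t)(D/E)] = 0.840 × [1 + (1 − 0.19) × 1.30]
    = 0.840 × [1 + 0.81 × 1.30] = 0.840 × 2.0530 = 1.7245
MRP = 7.45% − 3.13% = 4.32%
E(R) = R_f + β_L × MRP = 3.13% + 1.7245 × 4.32% = 10.58%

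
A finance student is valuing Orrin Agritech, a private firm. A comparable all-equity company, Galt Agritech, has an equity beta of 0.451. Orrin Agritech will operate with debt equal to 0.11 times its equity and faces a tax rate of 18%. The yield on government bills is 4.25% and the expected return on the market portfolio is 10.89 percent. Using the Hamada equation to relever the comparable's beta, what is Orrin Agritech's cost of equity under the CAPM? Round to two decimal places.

7.51%

β_L = β_U × [1 + (1 − t)(D/E)] = 0.451 × [1 + (1 − 0.18) × 0.11]
    = 0.451 × [1 + 0.82 × 0.11] = 0.451 × 1.0902 = 0.4917
MRP = 10.89% − 4.25% = 6.64%
E(R) = R_f + β_L × MRP = 4.25% + 0.4917 × 6.64% = 7.51%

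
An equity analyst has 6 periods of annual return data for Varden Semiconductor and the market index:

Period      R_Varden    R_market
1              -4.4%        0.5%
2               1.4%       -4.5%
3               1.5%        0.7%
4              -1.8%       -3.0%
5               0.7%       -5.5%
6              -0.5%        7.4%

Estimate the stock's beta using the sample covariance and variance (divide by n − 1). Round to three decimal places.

Mean R_i = (-4.4 + 1.4 + 1.5 − 1.8 + 0.7 − 0.5) / 6 = -0.5167%
Mean R_m = (0.5 − 4.5 + 0.7 − 3.0 − 5.5 + 7.4) / 6 = -0.7333%
Σ(R_i − R̄_i)(R_m − R̄_m) = -11.8733  ⇒  Cov = -11.8733 / 5 = -2.3747
Σ(R_m − R̄_m)² = 111.7733  ⇒  Var(R_m) = 111.7733 / 5 = 22.3547
β = Cov / Var(R_m) = -2.3747 / 22.3547 = -0.1062

-0.106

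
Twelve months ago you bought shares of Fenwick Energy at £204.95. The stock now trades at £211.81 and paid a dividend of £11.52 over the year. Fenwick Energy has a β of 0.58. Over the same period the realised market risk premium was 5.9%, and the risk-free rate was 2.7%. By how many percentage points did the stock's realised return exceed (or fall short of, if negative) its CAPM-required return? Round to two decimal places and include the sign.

Realised HPR = (P1 + D1 − P0) / P0 = (211.81 + 11.52 − 204.95) / 204.95 = 18.38 / 204.95 = 8.9680%
CAPM required = R_f + β·MRP = 2.7% + 0.58 × 5.9% = 6.1220%
α = realised − required = 8.9680% − 6.1220% = +2.85%

+2.85%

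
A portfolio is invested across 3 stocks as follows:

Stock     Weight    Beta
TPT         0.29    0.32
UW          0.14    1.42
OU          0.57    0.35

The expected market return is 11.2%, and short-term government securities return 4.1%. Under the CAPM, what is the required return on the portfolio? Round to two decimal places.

β_P = Σ w_i β_i = 0.29×0.32 + 0.14×1.42 + 0.57×0.35 = 0.4911
MRP = 11.2% − 4.1% = 7.10%
E(R_P) = R_f + β_P × MRP = 4.1% + 0.4911 × 7.1% = 7.59%

7.59%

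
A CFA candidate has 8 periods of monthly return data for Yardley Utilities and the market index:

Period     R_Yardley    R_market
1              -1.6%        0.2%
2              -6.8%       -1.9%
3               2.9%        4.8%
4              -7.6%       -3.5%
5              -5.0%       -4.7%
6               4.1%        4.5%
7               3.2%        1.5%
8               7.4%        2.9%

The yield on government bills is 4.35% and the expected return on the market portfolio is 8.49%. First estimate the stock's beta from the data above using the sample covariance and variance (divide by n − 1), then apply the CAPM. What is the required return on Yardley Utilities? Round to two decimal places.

Mean R_i = (-1.6 − 6.8 + 2.9 − 7.6 − 5.0 + 4.1 + 3.2 + 7.4) / 8 = -0.4250%
Mean R_m = (0.2 − 1.9 + 4.8 − 3.5 − 4.7 + 4.5 + 1.5 + 2.9) / 8 = 0.4750%
Σ(R_i − R̄_i)(R_m − R̄_m) = 122.9450  ⇒  Cov = 122.9450 / 7 = 17.5636
Σ(R_m − R̄_m)² = 90.1350  ⇒  Var(R_m) = 90.1350 / 7 = 12.8764
β = Cov / Var(R_m) = 17.5636 / 12.8764 = 1.3640
MRP = 8.49% − 4.35% = 4.14%
E(R) = R_f + β × MRP = 4.35% + 1.3640 × 4.14% = 10.00%

10.00%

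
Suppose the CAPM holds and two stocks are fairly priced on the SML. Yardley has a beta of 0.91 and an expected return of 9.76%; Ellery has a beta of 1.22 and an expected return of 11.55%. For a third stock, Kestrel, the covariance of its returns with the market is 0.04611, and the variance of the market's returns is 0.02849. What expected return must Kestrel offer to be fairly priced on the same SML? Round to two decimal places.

MRP = (11.55% − 9.76%) / (1.22 − 0.91) = 5.7742%
R_f = 9.76% − 0.91 × 5.7742% = 4.5055%
β_Kestrel = Cov / Var(R_m) = 0.04611 / 0.02849 = 1.6185
E(R_Kestrel) = R_f + β × MRP = 4.5055% + 1.6185 × 5.7742% = 13.85%

13.85%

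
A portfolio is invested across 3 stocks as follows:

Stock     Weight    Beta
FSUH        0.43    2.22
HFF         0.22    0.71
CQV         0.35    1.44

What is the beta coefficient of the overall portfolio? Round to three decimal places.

β_P = Σ w_i β_i = 0.43×2.22 + 0.22×0.71 + 0.35×1.44 = 1.6148

1.615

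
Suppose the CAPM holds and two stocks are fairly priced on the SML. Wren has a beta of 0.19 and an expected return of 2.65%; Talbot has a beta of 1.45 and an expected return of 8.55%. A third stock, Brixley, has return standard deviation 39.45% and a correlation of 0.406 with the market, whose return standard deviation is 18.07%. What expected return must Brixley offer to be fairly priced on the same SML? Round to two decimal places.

5.91%

MRP = (8.55% − 2.65%) / (1.45 − 0.19) = 4.6825%
R_f = 2.65% − 0.19 × 4.6825% = 1.7603%
β_Brixley = ρ·σ_i/σ_m = 0.406 × 39.45 / 18.07 = 0.8864
E(R_Brixley) = R_f + β × MRP = 1.7603% + 0.8864 × 4.6825% = 5.91%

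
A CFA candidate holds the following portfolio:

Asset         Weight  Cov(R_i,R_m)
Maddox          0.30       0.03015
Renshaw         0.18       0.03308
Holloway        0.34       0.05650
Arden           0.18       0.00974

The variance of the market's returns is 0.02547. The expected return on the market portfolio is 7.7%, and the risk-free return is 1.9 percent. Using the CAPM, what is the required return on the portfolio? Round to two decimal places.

10.09%

β_Maddox = 0.03015 / 0.02547 = 1.1837
β_Renshaw = 0.03308 / 0.02547 = 1.2988
β_Holloway = 0.05650 / 0.02547 = 2.2183
β_Arden = 0.00974 / 0.02547 = 0.3824
β_P = Σ w_i β_i = 0.30×1.1837 + 0.18×1.2988 + 0.34×2.2183 + 0.18×0.3824 = 1.4119
MRP = 7.7% − 1.9% = 5.80%
E(R_P) = R_f + β_P × MRP = 1.9% + 1.4119 × 5.8% = 10.09%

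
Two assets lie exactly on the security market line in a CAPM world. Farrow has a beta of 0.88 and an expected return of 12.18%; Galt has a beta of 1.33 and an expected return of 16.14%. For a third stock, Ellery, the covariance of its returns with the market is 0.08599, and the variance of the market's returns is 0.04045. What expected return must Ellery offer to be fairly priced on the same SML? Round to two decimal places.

MRP = (16.14% − 12.18%) / (1.33 − 0.88) = 8.8000%
R_f = 12.18% − 0.88 × 8.8000% = 4.4360%
β_Ellery = Cov / Var(R_m) = 0.08599 / 0.04045 = 2.1258
E(R_Ellery) = R_f + β × MRP = 4.4360% + 2.1258 × 8.8000% = 23.14%

23.14%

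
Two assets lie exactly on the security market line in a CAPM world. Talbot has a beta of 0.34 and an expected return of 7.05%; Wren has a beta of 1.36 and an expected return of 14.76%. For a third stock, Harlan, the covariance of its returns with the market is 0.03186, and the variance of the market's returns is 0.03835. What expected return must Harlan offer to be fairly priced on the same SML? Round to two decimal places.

MRP = (14.76% − 7.05%) / (1.36 − 0.34) = 7.5588%
R_f = 7.05% − 0.34 × 7.5588% = 4.4800%
β_Harlan = Cov / Var(R_m) = 0.03186 / 0.03835 = 0.8308
E(R_Harlan) = R_f + β × MRP = 4.4800% + 0.8308 × 7.5588% = 10.76%

10.76%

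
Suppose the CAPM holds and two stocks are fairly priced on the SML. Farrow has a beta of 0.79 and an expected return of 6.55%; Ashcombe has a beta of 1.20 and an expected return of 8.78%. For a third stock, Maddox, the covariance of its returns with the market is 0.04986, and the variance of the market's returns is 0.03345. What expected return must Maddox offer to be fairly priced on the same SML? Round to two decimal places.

MRP = (8.78% − 6.55%) / (1.20 − 0.79) = 5.4390%
R_f = 6.55% − 0.79 × 5.4390% = 2.2532%
β_Maddox = Cov / Var(R_m) = 0.04986 / 0.03345 = 1.4906
E(R_Maddox) = R_f + β × MRP = 2.2532% + 1.4906 × 5.4390% = 10.36%

10.36%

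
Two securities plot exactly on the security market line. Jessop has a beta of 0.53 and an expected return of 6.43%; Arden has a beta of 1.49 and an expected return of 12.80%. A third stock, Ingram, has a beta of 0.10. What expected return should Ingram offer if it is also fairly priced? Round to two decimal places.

3.58%

MRP (SML slope) = (12.80% − 6.43%) / (1.49 − 0.53) = 6.37% / 0.96 = 6.6354%
R_f (intercept) = 6.43% − 0.53 × 6.6354% = 2.9132%
E(R_Ingram) = R_f + β × MRP = 2.9132% + 0.10 × 6.6354% = 3.58%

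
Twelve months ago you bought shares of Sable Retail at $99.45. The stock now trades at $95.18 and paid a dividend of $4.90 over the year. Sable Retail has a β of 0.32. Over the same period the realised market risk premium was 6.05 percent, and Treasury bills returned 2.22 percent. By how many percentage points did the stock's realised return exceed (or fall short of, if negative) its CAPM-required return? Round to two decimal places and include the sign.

Realised HPR = (P1 + D1 − P0) / P0 = (95.18 + 4.90 − 99.45) / 99.45 = 0.63 / 99.45 = 0.6335%
CAPM required = R_f + β·MRP = 2.22% + 0.32 × 6.05% = 4.1560%
α = realised − required = 0.6335% − 4.1560% = -3.52%

-3.52%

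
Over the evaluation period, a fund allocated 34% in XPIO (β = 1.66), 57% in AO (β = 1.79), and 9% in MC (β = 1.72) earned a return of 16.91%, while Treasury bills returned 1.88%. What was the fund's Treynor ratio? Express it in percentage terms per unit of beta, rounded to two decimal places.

β_P = 0.34×1.66 + 0.57×1.79 + 0.09×1.72 = 1.7395
Treynor = (R_P − R_f) / β_P = (16.91% − 1.88%) / 1.7395 = 15.03% / 1.7395 = 8.64%

8.64%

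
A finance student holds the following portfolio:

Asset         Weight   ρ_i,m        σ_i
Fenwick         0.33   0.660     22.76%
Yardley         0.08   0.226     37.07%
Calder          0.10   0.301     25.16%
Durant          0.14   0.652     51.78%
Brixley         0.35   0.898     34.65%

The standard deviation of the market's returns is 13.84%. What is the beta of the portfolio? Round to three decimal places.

1.590

β_Fenwick = 0.660 × 22.76% / 13.84% = 1.0854
β_Yardley = 0.226 × 37.07% / 13.84% = 0.6053
β_Calder = 0.301 × 25.16% / 13.84% = 0.5472
β_Durant = 0.652 × 51.78% / 13.84% = 2.4393
β_Brixley = 0.898 × 34.65% / 13.84% = 2.2482
β_P = Σ w_i β_i = 0.33×1.0854 + 0.08×0.6053 + 0.10×0.5472 + 0.14×2.4393 + 0.35×2.2482 = 1.5897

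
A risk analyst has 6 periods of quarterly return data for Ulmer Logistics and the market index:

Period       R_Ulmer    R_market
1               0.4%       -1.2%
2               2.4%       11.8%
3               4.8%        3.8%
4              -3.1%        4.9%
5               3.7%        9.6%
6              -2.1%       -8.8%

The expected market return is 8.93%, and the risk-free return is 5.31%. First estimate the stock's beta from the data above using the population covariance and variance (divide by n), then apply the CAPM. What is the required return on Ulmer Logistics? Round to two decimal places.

6.14%

Mean R_i = (0.4 + 2.4 + 4.8 − 3.1 + 3.7 − 2.1) / 6 = 1.0167%
Mean R_m = (-1.2 + 11.8 + 3.8 + 4.9 + 9.6 − 8.8) / 6 = 3.3500%
Σ(R_i − R̄_i)(R_m − R̄_m) = 64.4550  ⇒  Cov = 64.4550 / 6 = 10.7425
Σ(R_m − R̄_m)² = 281.3950  ⇒  Var(R_m) = 281.3950 / 6 = 46.8992
β = Cov / Var(R_m) = 10.7425 / 46.8992 = 0.2291
MRP = 8.93% − 5.31% = 3.62%
E(R) = R_f + β × MRP = 5.31% + 0.2291 × 3.62% = 6.14%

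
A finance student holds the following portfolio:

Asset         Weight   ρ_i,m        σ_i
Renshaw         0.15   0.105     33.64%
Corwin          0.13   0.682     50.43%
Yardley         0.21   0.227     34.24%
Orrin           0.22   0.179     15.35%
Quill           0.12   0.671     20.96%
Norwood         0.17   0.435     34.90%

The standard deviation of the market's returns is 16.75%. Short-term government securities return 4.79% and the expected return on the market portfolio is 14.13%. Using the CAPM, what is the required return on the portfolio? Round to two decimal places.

11.21%

β_Renshaw = 0.105 × 33.64% / 16.75% = 0.2109
β_Corwin = 0.682 × 50.43% / 16.75% = 2.0533
β_Yardley = 0.227 × 34.24% / 16.75% = 0.4640
β_Orrin = 0.179 × 15.35% / 16.75% = 0.1640
β_Quill = 0.671 × 20.96% / 16.75% = 0.8397
β_Norwood = 0.435 × 34.90% / 16.75% = 0.9064
β_P = Σ w_i β_i = 0.15×0.2109 + 0.13×2.0533 + 0.21×0.4640 + 0.22×0.1640 + 0.12×0.8397 + 0.17×0.9064 = 0.6869
MRP = 14.13% − 4.79% = 9.34%
E(R_P) = R_f + β_P × MRP = 4.79% + 0.6869 × 9.34% = 11.21%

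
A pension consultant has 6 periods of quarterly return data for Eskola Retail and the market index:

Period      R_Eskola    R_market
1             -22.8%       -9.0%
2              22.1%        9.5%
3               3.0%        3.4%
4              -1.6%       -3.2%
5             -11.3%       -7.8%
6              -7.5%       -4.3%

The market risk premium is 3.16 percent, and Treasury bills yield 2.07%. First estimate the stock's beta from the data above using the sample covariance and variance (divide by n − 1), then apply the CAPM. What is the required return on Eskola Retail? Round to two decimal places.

8.58%

Mean R_i = (-22.8 + 22.1 + 3.0 − 1.6 − 11.3 − 7.5) / 6 = -3.0167%
Mean R_m = (-9.0 + 9.5 + 3.4 − 3.2 − 7.8 − 4.3) / 6 = -1.9000%
Σ(R_i − R̄_i)(R_m − R̄_m) = 516.4700  ⇒  Cov = 516.4700 / 5 = 103.2940
Σ(R_m − R̄_m)² = 250.7200  ⇒  Var(R_m) = 250.7200 / 5 = 50.1440
β = Cov / Var(R_m) = 103.2940 / 50.1440 = 2.0599
E(R) = R_f + β × MRP = 2.07% + 2.0599 × 3.16% = 8.58%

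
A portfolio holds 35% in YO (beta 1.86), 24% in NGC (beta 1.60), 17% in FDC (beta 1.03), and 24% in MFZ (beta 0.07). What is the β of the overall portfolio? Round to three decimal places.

β_P = Σ w_i β_i = 0.35×1.86 + 0.24×1.60 + 0.17×1.03 + 0.24×0.07 = 1.2269

1.227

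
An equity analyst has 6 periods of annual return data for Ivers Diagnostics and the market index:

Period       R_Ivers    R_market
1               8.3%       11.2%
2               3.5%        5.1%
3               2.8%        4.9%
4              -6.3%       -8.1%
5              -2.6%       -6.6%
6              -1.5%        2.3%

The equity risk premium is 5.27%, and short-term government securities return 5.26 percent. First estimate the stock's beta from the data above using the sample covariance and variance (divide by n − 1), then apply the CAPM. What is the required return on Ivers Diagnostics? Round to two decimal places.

8.74%

Mean R_i = (8.3 + 3.5 + 2.8 − 6.3 − 2.6 − 1.5) / 6 = 0.7000%
Mean R_m = (11.2 + 5.1 + 4.9 − 8.1 − 6.6 + 2.3) / 6 = 1.4667%
Σ(R_i − R̄_i)(R_m − R̄_m) = 183.1100  ⇒  Cov = 183.1100 / 5 = 36.6220
Σ(R_m − R̄_m)² = 277.0133  ⇒  Var(R_m) = 277.0133 / 5 = 55.4027
β = Cov / Var(R_m) = 36.6220 / 55.4027 = 0.6610
E(R) = R_f + β × MRP = 5.26% + 0.6610 × 5.27% = 8.74%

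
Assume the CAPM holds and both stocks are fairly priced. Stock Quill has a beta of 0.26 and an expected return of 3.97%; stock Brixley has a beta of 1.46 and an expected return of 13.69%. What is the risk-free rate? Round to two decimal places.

1.86%

Both satisfy E(R) = R_f + β·MRP, so the slope of the SML is
MRP = (13.69% − 3.97%) / (1.46 − 0.26) = 9.72% / 1.20 = 8.1000%
R_f = E(R_Quill) − β_Quill·MRP = 3.97% − 0.26 × 8.1000% = 1.8640%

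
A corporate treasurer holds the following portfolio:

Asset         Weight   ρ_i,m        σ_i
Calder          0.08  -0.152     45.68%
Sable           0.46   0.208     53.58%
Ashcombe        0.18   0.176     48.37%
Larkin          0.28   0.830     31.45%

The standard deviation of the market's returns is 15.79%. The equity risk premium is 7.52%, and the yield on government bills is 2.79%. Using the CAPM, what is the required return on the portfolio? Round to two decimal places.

β_Calder = -0.152 × 45.68% / 15.79% = -0.4397
β_Sable = 0.208 × 53.58% / 15.79% = 0.7058
β_Ashcombe = 0.176 × 48.37% / 15.79% = 0.5391
β_Larkin = 0.830 × 31.45% / 15.79% = 1.6532
β_P = Σ w_i β_i = 0.08×-0.4397 + 0.46×0.7058 + 0.18×0.5391 + 0.28×1.6532 = 0.8494
E(R_P) = R_f + β_P × MRP = 2.79% + 0.8494 × 7.52% = 9.18%

9.18%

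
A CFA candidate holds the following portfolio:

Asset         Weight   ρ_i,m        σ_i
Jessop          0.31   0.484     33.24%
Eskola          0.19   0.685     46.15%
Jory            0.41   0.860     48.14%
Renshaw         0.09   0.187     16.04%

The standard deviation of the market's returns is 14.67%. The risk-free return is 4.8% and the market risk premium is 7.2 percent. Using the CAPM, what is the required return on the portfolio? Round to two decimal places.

β_Jessop = 0.484 × 33.24% / 14.67% = 1.0967
β_Eskola = 0.685 × 46.15% / 14.67% = 2.1549
β_Jory = 0.860 × 48.14% / 14.67% = 2.8221
β_Renshaw = 0.187 × 16.04% / 14.67% = 0.2045
β_P = Σ w_i β_i = 0.31×1.0967 + 0.19×2.1549 + 0.41×2.8221 + 0.09×0.2045 = 1.9249
E(R_P) = R_f + β_P × MRP = 4.8% + 1.9249 × 7.2% = 18.66%

18.66%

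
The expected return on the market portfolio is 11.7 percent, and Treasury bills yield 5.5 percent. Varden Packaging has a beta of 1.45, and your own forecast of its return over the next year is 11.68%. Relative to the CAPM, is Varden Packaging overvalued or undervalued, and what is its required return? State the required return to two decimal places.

MRP = 11.7% − 5.5% = 6.20%
Required return = R_f + β·MRP = 5.5% + 1.45 × 6.2% = 14.49%
Forecast 11.68% < required 14.49% → the stock plots below the SML → overvalued.

Overvalued; required return 14.49%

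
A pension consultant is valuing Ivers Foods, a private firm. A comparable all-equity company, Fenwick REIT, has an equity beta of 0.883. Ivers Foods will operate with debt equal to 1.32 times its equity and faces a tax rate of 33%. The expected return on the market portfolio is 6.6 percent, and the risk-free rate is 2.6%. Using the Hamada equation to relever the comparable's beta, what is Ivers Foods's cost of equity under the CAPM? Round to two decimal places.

β_L = β_U × [1 + (1 − t)(D/E)] = 0.883 × [1 + (1 − 0.33) × 1.32]
    = 0.883 × [1 + 0.67 × 1.32] = 0.883 × 1.8844 = 1.6639
MRP = 6.6% − 2.6% = 4.00%
E(R) = R_f + β_L × MRP = 2.6% + 1.6639 × 4.0% = 9.26%

9.26%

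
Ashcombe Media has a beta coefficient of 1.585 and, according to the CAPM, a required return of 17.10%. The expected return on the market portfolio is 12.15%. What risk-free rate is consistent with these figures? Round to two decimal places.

3.69%

E(R) = R_f + β(E(R_m) − R_f) = R_f(1 − β) + β·E(R_m)
17.10% = R_f × (1 − 1.585) + 1.585 × 12.15%
17.10% = R_f × -0.585 + 19.25775%
R_f = (17.10% − 19.25775%) / -0.585 = 3.69%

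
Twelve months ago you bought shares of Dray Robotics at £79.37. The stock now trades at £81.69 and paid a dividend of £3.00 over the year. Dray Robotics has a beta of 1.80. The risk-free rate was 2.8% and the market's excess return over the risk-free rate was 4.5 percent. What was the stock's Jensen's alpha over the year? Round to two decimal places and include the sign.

Realised HPR = (P1 + D1 − P0) / P0 = (81.69 + 3.00 − 79.37) / 79.37 = 5.32 / 79.37 = 6.7028%
CAPM required = R_f + β·MRP = 2.8% + 1.80 × 4.5% = 10.9000%
α = realised − required = 6.7028% − 10.9000% = -4.20%

-4.20%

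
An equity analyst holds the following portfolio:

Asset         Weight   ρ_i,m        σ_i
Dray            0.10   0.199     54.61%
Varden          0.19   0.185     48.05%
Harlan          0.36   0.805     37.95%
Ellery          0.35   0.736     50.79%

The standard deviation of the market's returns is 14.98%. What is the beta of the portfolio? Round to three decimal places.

1.793

β_Dray = 0.199 × 54.61% / 14.98% = 0.7255
β_Varden = 0.185 × 48.05% / 14.98% = 0.5934
β_Harlan = 0.805 × 37.95% / 14.98% = 2.0394
β_Ellery = 0.736 × 50.79% / 14.98% = 2.4954
β_P = Σ w_i β_i = 0.10×0.7255 + 0.19×0.5934 + 0.36×2.0394 + 0.35×2.4954 = 1.7929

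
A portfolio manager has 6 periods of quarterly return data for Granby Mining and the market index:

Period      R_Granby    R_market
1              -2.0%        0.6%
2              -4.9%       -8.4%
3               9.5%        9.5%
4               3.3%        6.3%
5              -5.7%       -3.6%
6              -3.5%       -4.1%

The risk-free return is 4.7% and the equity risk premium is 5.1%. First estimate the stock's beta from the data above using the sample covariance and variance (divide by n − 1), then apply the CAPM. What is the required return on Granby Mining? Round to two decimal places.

Mean R_i = (-2.0 − 4.9 + 9.5 + 3.3 − 5.7 − 3.5) / 6 = -0.5500%
Mean R_m = (0.6 − 8.4 + 9.5 + 6.3 − 3.6 − 4.1) / 6 = 0.0500%
Σ(R_i − R̄_i)(R_m − R̄_m) = 186.0350  ⇒  Cov = 186.0350 / 5 = 37.2070
Σ(R_m − R̄_m)² = 230.6150  ⇒  Var(R_m) = 230.6150 / 5 = 46.1230
β = Cov / Var(R_m) = 37.2070 / 46.1230 = 0.8067
E(R) = R_f + β × MRP = 4.7% + 0.8067 × 5.1% = 8.81%

8.81%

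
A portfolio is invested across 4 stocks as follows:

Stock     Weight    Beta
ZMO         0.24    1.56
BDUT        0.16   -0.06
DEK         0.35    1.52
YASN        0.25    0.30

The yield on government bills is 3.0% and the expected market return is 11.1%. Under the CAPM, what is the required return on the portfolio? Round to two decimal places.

10.87%

β_P = Σ w_i β_i = 0.24×1.56 + 0.16×-0.06 + 0.35×1.52 + 0.25×0.30 = 0.9718
MRP = 11.1% − 3.0% = 8.10%
E(R_P) = R_f + β_P × MRP = 3.0% + 0.9718 × 8.1% = 10.87%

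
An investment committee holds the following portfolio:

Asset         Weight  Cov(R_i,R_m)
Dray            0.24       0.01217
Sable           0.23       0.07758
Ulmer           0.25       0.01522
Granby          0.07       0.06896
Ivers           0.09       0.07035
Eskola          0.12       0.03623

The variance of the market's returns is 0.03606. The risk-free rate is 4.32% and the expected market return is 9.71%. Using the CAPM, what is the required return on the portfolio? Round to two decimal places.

β_Dray = 0.01217 / 0.03606 = 0.3375
β_Sable = 0.07758 / 0.03606 = 2.1514
β_Ulmer = 0.01522 / 0.03606 = 0.4221
β_Granby = 0.06896 / 0.03606 = 1.9124
β_Ivers = 0.07035 / 0.03606 = 1.9509
β_Eskola = 0.03623 / 0.03606 = 1.0047
β_P = Σ w_i β_i = 0.24×0.3375 + 0.23×2.1514 + 0.25×0.4221 + 0.07×1.9124 + 0.09×1.9509 + 0.12×1.0047 = 1.1114
MRP = 9.71% − 4.32% = 5.39%
E(R_P) = R_f + β_P × MRP = 4.32% + 1.1114 × 5.39% = 10.31%

10.31%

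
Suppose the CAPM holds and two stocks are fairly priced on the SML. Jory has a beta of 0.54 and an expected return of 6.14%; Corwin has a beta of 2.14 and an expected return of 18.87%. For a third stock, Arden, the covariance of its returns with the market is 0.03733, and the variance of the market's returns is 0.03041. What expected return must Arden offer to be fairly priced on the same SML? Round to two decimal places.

MRP = (18.87% − 6.14%) / (2.14 − 0.54) = 7.9563%
R_f = 6.14% − 0.54 × 7.9563% = 1.8436%
β_Arden = Cov / Var(R_m) = 0.03733 / 0.03041 = 1.2276
E(R_Arden) = R_f + β × MRP = 1.8436% + 1.2276 × 7.9563% = 11.61%

11.61%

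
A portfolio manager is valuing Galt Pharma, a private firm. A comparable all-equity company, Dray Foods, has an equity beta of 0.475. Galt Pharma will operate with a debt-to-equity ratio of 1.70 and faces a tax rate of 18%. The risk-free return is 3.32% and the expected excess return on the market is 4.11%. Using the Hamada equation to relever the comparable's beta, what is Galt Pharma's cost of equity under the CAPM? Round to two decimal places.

β_L = β_U × [1 + (1 − t)(D/E)] = 0.475 × [1 + (1 − 0.18) × 1.70]
    = 0.475 × [1 + 0.82 × 1.70] = 0.475 × 2.3940 = 1.1372
E(R) = R_f + β_L × MRP = 3.32% + 1.1372 × 4.11% = 7.99%

7.99%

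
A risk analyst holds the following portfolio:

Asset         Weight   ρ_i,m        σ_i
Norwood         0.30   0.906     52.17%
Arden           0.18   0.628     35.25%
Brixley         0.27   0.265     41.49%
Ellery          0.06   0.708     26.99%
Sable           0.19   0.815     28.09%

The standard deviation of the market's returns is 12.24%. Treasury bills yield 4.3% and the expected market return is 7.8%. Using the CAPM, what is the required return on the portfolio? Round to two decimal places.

11.91%

β_Norwood = 0.906 × 52.17% / 12.24% = 3.8616
β_Arden = 0.628 × 35.25% / 12.24% = 1.8086
β_Brixley = 0.265 × 41.49% / 12.24% = 0.8983
β_Ellery = 0.708 × 26.99% / 12.24% = 1.5612
β_Sable = 0.815 × 28.09% / 12.24% = 1.8704
β_P = Σ w_i β_i = 0.30×3.8616 + 0.18×1.8086 + 0.27×0.8983 + 0.06×1.5612 + 0.19×1.8704 = 2.1756
MRP = 7.8% − 4.3% = 3.50%
E(R_P) = R_f + β_P × MRP = 4.3% + 2.1756 × 3.5% = 11.91%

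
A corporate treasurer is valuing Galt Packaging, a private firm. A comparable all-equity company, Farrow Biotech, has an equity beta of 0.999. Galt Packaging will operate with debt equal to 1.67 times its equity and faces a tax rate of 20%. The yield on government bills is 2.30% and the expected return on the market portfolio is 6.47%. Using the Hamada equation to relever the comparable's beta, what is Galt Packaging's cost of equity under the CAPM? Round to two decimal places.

β_L = β_U × [1 + (1 − t)(D/E)] = 0.999 × [1 + (1 − 0.20) × 1.67]
    = 0.999 × [1 + 0.80 × 1.67] = 0.999 × 2.3360 = 2.3337
MRP = 6.47% − 2.30% = 4.17%
E(R) = R_f + β_L × MRP = 2.30% + 2.3337 × 4.17% = 12.03%

12.03%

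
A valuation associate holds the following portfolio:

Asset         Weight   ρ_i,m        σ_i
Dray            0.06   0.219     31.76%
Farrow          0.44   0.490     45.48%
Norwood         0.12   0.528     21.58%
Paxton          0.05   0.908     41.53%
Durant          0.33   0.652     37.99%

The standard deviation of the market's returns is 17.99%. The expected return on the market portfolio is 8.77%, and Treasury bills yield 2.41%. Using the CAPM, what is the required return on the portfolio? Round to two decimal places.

β_Dray = 0.219 × 31.76% / 17.99% = 0.3866
β_Farrow = 0.490 × 45.48% / 17.99% = 1.2388
β_Norwood = 0.528 × 21.58% / 17.99% = 0.6334
β_Paxton = 0.908 × 41.53% / 17.99% = 2.0961
β_Durant = 0.652 × 37.99% / 17.99% = 1.3768
β_P = Σ w_i β_i = 0.06×0.3866 + 0.44×1.2388 + 0.12×0.6334 + 0.05×2.0961 + 0.33×1.3768 = 1.2034
MRP = 8.77% − 2.41% = 6.36%
E(R_P) = R_f + β_P × MRP = 2.41% + 1.2034 × 6.36% = 10.06%

10.06%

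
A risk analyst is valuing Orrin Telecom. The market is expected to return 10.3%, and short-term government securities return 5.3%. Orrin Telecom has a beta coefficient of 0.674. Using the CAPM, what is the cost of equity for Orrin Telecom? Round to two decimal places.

Market risk premium = E(R_m) − R_f = 10.3% − 5.3% = 5.00%
E(R) = R_f + β × MRP = 5.3% + 0.674 × 5.0% = 8.67%

8.67%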